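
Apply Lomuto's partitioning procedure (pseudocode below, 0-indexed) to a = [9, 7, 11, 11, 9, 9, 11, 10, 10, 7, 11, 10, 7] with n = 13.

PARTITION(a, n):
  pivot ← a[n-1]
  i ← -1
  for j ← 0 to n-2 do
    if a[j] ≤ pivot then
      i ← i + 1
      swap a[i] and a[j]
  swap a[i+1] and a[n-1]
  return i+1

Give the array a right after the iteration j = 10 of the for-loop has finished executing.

[7, 7, 11, 11, 9, 9, 11, 10, 10, 9, 11, 10, 7]

pivot = a[12] = 7; i = -1
j=0: a[0]=9 > 7 → no swap
j=1: a[1]=7 ≤ 7 → i=0, swap a[0],a[1] → [7, 9, 11, 11, 9, 9, 11, 10, 10, 7, 11, 10, 7]
j=2: a[2]=11 > 7 → no swap
j=3: a[3]=11 > 7 → no swap
j=4: a[4]=9 > 7 → no swap
j=5: a[5]=9 > 7 → no swap
j=6: a[6]=11 > 7 → no swap
j=7: a[7]=10 > 7 → no swap
j=8: a[8]=10 > 7 → no swap
j=9: a[9]=7 ≤ 7 → i=1, swap a[1],a[9] → [7, 7, 11, 11, 9, 9, 11, 10, 10, 9, 11, 10, 7]
j=10: a[10]=11 > 7 → no swap
(after j=10) a = [7, 7, 11, 11, 9, 9, 11, 10, 10, 9, 11, 10, 7]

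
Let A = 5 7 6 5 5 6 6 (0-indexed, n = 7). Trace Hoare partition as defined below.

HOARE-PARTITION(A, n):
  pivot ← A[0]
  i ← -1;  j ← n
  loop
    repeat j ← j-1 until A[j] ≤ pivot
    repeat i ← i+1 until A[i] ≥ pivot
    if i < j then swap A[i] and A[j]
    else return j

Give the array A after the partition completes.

pivot = A[0] = 5; i = -1, j = 7
j→4 (A[4]=5≤5), i→0 (A[0]=5≥5); i<j, swap → 5 7 6 5 5 6 6
j→3 (A[3]=5≤5), i→1 (A[1]=7≥5); i<j, swap → 5 5 6 7 5 6 6
j→1, i→2; i≥j, return j=1. A = 5 5 6 7 5 6 6

5 5 6 7 5 6 6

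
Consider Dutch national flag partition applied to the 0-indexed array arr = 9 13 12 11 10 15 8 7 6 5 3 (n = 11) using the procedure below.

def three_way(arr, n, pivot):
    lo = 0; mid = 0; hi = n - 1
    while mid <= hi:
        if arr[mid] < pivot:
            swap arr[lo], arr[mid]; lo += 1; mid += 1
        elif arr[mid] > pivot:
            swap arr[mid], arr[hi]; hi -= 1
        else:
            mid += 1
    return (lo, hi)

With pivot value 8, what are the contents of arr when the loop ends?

lo=0 mid=0 hi=10
9>8: swap(0,10), hi=9 ⇒ 3 13 12 11 10 15 8 7 6 5 9
3<8: swap(0,0), lo=1 mid=1 ⇒ 3 13 12 11 10 15 8 7 6 5 9
13>8: swap(1,9), hi=8 ⇒ 3 5 12 11 10 15 8 7 6 13 9
5<8: swap(1,1), lo=2 mid=2 ⇒ 3 5 12 11 10 15 8 7 6 13 9
12>8: swap(2,8), hi=7 ⇒ 3 5 6 11 10 15 8 7 12 13 9
6<8: swap(2,2), lo=3 mid=3 ⇒ 3 5 6 11 10 15 8 7 12 13 9
11>8: swap(3,7), hi=6 ⇒ 3 5 6 7 10 15 8 11 12 13 9
7<8: swap(3,3), lo=4 mid=4 ⇒ 3 5 6 7 10 15 8 11 12 13 9
10>8: swap(4,6), hi=5 ⇒ 3 5 6 7 8 15 10 11 12 13 9
8=8: mid=5
15>8: swap(5,5), hi=4 ⇒ 3 5 6 7 8 15 10 11 12 13 9
done. lo=4 hi=4; arr=3 5 6 7 8 15 10 11 12 13 9

3 5 6 7 8 15 10 11 12 13 9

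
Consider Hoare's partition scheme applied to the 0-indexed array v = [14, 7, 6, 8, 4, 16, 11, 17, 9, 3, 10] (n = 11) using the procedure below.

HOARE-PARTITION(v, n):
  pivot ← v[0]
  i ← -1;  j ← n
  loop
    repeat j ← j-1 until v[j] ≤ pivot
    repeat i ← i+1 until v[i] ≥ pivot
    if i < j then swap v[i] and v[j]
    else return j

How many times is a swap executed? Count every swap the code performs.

3

pivot = v[0] = 14; i = -1, j = 11
j→10 (v[10]=10≤14), i→0 (v[0]=14≥14); i<j, swap → [10, 7, 6, 8, 4, 16, 11, 17, 9, 3, 14]
j→9 (v[9]=3≤14), i→5 (v[5]=16≥14); i<j, swap → [10, 7, 6, 8, 4, 3, 11, 17, 9, 16, 14]
j→8 (v[8]=9≤14), i→7 (v[7]=17≥14); i<j, swap → [10, 7, 6, 8, 4, 3, 11, 9, 17, 16, 14]
j→7, i→8; i≥j, return j=7. v = [10, 7, 6, 8, 4, 3, 11, 9, 17, 16, 14]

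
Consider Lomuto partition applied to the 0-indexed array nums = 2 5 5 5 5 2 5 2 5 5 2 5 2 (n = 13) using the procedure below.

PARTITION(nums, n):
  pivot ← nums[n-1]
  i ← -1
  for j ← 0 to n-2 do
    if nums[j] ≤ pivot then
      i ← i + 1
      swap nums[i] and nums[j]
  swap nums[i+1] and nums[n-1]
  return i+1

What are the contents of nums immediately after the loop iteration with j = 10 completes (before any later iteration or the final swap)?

2 2 2 2 5 5 5 5 5 5 5 5 2

pivot=2, i=-1
j=0: 2≤2, i=0, swap(0,0) ⇒ 2 5 5 5 5 2 5 2 5 5 2 5 2
j=1: 5>2, skip
j=2: 5>2, skip
j=3: 5>2, skip
j=4: 5>2, skip
j=5: 2≤2, i=1, swap(1,5) ⇒ 2 2 5 5 5 5 5 2 5 5 2 5 2
j=6: 5>2, skip
j=7: 2≤2, i=2, swap(2,7) ⇒ 2 2 2 5 5 5 5 5 5 5 2 5 2
j=8: 5>2, skip
j=9: 5>2, skip
j=10: 2≤2, i=3, swap(3,10) ⇒ 2 2 2 2 5 5 5 5 5 5 5 5 2
(after j=10) nums = 2 2 2 2 5 5 5 5 5 5 5 5 2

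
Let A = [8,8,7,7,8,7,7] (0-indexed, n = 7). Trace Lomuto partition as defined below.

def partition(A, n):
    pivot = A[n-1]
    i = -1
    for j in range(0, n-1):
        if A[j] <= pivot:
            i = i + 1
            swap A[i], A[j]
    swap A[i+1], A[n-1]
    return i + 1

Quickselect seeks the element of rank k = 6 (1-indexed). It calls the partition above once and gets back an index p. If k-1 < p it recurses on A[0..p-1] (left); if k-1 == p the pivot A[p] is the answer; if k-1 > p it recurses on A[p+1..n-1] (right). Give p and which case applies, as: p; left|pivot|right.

pivot=7, i=-1
j=0: 8>7, skip
j=1: 8>7, skip
j=2: 7≤7, i=0, swap(0,2) ⇒ [7,8,8,7,8,7,7]
j=3: 7≤7, i=1, swap(1,3) ⇒ [7,7,8,8,8,7,7]
j=4: 8>7, skip
j=5: 7≤7, i=2, swap(2,5) ⇒ [7,7,7,8,8,8,7]
swap(3,6) ⇒ [7,7,7,7,8,8,8]; return 3
p = 3; k-1 = 5 > 3 ⇒ right

3; right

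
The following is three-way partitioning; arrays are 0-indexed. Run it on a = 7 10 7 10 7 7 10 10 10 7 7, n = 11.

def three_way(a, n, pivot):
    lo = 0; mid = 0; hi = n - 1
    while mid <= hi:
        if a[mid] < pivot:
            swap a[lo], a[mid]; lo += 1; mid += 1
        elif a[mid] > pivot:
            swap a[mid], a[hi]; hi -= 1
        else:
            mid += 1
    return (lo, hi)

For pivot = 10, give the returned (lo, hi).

(6, 10)

lo=0 mid=0 hi=10
7<10: swap(0,0), lo=1 mid=1 ⇒ 7 10 7 10 7 7 10 10 10 7 7
10=10: mid=2
7<10: swap(1,2), lo=2 mid=3 ⇒ 7 7 10 10 7 7 10 10 10 7 7
10=10: mid=4
7<10: swap(2,4), lo=3 mid=5 ⇒ 7 7 7 10 10 7 10 10 10 7 7
7<10: swap(3,5), lo=4 mid=6 ⇒ 7 7 7 7 10 10 10 10 10 7 7
10=10: mid=7
10=10: mid=8
10=10: mid=9
7<10: swap(4,9), lo=5 mid=10 ⇒ 7 7 7 7 7 10 10 10 10 10 7
7<10: swap(5,10), lo=6 mid=11 ⇒ 7 7 7 7 7 7 10 10 10 10 10
done. lo=6 hi=10; a=7 7 7 7 7 7 10 10 10 10 10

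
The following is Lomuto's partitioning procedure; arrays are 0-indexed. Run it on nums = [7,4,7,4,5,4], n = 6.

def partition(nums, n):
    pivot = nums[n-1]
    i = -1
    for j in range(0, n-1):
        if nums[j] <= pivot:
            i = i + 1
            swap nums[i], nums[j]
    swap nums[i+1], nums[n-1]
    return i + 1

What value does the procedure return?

pivot = nums[5] = 4; i = -1
j=0: nums[0]=7 > 4 → no swap
j=1: nums[1]=4 ≤ 4 → i=0, swap nums[0],nums[1] → [4,7,7,4,5,4]
j=2: nums[2]=7 > 4 → no swap
j=3: nums[3]=4 ≤ 4 → i=1, swap nums[1],nums[3] → [4,4,7,7,5,4]
j=4: nums[4]=5 > 4 → no swap
final swap nums[2],nums[5] → [4,4,4,7,5,7]; return 2

2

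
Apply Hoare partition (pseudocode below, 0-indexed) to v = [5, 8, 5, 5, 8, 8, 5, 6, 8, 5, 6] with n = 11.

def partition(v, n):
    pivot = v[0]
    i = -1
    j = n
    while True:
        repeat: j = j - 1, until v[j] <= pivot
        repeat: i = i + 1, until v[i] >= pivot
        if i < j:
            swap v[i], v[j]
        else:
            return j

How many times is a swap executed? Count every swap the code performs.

pivot = v[0] = 5; i = -1, j = 11
j→9 (v[9]=5≤5), i→0 (v[0]=5≥5); i<j, swap → [5, 8, 5, 5, 8, 8, 5, 6, 8, 5, 6]
j→6 (v[6]=5≤5), i→1 (v[1]=8≥5); i<j, swap → [5, 5, 5, 5, 8, 8, 8, 6, 8, 5, 6]
j→3 (v[3]=5≤5), i→2 (v[2]=5≥5); i<j, swap → [5, 5, 5, 5, 8, 8, 8, 6, 8, 5, 6]
j→2, i→3; i≥j, return j=2. v = [5, 5, 5, 5, 8, 8, 8, 6, 8, 5, 6]

3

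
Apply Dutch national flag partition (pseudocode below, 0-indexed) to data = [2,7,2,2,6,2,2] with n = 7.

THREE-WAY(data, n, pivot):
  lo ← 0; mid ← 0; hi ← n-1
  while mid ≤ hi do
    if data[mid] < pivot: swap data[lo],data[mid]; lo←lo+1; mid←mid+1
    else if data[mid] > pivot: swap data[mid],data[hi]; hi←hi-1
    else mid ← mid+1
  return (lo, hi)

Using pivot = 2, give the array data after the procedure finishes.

lo=0 mid=0 hi=6
2=2: mid=1
7>2: swap(1,6), hi=5 ⇒ [2,2,2,2,6,2,7]
2=2: mid=2
2=2: mid=3
2=2: mid=4
6>2: swap(4,5), hi=4 ⇒ [2,2,2,2,2,6,7]
2=2: mid=5
done. lo=0 hi=4; data=[2,2,2,2,2,6,7]

[2,2,2,2,2,6,7]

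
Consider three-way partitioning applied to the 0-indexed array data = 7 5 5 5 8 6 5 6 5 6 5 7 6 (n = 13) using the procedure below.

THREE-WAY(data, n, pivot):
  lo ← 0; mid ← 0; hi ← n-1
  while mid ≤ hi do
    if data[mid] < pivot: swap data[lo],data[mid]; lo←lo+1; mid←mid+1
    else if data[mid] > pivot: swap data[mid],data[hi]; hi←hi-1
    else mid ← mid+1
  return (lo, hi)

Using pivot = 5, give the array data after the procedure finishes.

lo=0 mid=0 hi=12
7>5: swap(0,12), hi=11 ⇒ 6 5 5 5 8 6 5 6 5 6 5 7 7
6>5: swap(0,11), hi=10 ⇒ 7 5 5 5 8 6 5 6 5 6 5 6 7
7>5: swap(0,10), hi=9 ⇒ 5 5 5 5 8 6 5 6 5 6 7 6 7
5=5: mid=1
5=5: mid=2
5=5: mid=3
5=5: mid=4
8>5: swap(4,9), hi=8 ⇒ 5 5 5 5 6 6 5 6 5 8 7 6 7
6>5: swap(4,8), hi=7 ⇒ 5 5 5 5 5 6 5 6 6 8 7 6 7
5=5: mid=5
6>5: swap(5,7), hi=6 ⇒ 5 5 5 5 5 6 5 6 6 8 7 6 7
6>5: swap(5,6), hi=5 ⇒ 5 5 5 5 5 5 6 6 6 8 7 6 7
5=5: mid=6
done. lo=0 hi=5; data=5 5 5 5 5 5 6 6 6 8 7 6 7

5 5 5 5 5 5 6 6 6 8 7 6 7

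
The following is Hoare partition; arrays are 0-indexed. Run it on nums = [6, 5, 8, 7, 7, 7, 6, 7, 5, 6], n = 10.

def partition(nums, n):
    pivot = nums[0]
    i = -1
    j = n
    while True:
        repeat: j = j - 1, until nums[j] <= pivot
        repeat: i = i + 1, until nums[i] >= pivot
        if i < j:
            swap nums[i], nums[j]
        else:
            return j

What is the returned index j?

pivot = nums[0] = 6; i = -1, j = 10
j→9 (nums[9]=6≤6), i→0 (nums[0]=6≥6); i<j, swap → [6, 5, 8, 7, 7, 7, 6, 7, 5, 6]
j→8 (nums[8]=5≤6), i→2 (nums[2]=8≥6); i<j, swap → [6, 5, 5, 7, 7, 7, 6, 7, 8, 6]
j→6 (nums[6]=6≤6), i→3 (nums[3]=7≥6); i<j, swap → [6, 5, 5, 6, 7, 7, 7, 7, 8, 6]
j→3, i→4; i≥j, return j=3. nums = [6, 5, 5, 6, 7, 7, 7, 7, 8, 6]

3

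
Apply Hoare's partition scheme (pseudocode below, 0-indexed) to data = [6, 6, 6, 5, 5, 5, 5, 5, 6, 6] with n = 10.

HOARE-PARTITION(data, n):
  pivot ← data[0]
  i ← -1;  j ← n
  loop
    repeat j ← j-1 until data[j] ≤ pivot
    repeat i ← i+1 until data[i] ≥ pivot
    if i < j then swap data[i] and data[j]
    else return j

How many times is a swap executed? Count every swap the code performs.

pivot = data[0] = 6; i = -1, j = 10
j→9 (data[9]=6≤6), i→0 (data[0]=6≥6); i<j, swap → [6, 6, 6, 5, 5, 5, 5, 5, 6, 6]
j→8 (data[8]=6≤6), i→1 (data[1]=6≥6); i<j, swap → [6, 6, 6, 5, 5, 5, 5, 5, 6, 6]
j→7 (data[7]=5≤6), i→2 (data[2]=6≥6); i<j, swap → [6, 6, 5, 5, 5, 5, 5, 6, 6, 6]
j→6, i→7; i≥j, return j=6. data = [6, 6, 5, 5, 5, 5, 5, 6, 6, 6]

3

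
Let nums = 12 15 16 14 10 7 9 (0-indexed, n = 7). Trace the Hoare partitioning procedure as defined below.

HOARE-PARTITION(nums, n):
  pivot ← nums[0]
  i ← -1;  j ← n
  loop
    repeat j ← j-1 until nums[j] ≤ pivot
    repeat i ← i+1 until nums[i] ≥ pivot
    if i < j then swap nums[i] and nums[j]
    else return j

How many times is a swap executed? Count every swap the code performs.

pivot=12
j stops at 6 (9), i stops at 0 (12); swap ⇒ 9 15 16 14 10 7 12
j stops at 5 (7), i stops at 1 (15); swap ⇒ 9 7 16 14 10 15 12
j stops at 4 (10), i stops at 2 (16); swap ⇒ 9 7 10 14 16 15 12
j stops at 2, i stops at 3; i≥j ⇒ return 2. nums=9 7 10 14 16 15 12

3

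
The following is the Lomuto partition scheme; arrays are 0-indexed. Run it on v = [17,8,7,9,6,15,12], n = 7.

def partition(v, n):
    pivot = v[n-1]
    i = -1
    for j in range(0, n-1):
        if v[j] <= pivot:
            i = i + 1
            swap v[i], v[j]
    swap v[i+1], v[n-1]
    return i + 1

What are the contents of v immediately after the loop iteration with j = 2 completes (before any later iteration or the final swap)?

[8,7,17,9,6,15,12]

pivot = v[6] = 12; i = -1
j=0: v[0]=17 > 12 → no swap
j=1: v[1]=8 ≤ 12 → i=0, swap v[0],v[1] → [8,17,7,9,6,15,12]
j=2: v[2]=7 ≤ 12 → i=1, swap v[1],v[2] → [8,7,17,9,6,15,12]
(after j=2) v = [8,7,17,9,6,15,12]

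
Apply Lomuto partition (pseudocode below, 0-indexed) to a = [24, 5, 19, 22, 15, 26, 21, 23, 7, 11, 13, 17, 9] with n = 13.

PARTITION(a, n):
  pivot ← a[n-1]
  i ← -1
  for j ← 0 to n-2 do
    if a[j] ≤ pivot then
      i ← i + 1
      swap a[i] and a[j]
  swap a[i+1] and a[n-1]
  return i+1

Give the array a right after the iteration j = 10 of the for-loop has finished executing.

pivot=9, i=-1
j=0: 24>9, skip
j=1: 5≤9, i=0, swap(0,1) ⇒ [5, 24, 19, 22, 15, 26, 21, 23, 7, 11, 13, 17, 9]
j=2: 19>9, skip
j=3: 22>9, skip
j=4: 15>9, skip
j=5: 26>9, skip
j=6: 21>9, skip
j=7: 23>9, skip
j=8: 7≤9, i=1, swap(1,8) ⇒ [5, 7, 19, 22, 15, 26, 21, 23, 24, 11, 13, 17, 9]
j=9: 11>9, skip
j=10: 13>9, skip
(after j=10) a = [5, 7, 19, 22, 15, 26, 21, 23, 24, 11, 13, 17, 9]

[5, 7, 19, 22, 15, 26, 21, 23, 24, 11, 13, 17, 9]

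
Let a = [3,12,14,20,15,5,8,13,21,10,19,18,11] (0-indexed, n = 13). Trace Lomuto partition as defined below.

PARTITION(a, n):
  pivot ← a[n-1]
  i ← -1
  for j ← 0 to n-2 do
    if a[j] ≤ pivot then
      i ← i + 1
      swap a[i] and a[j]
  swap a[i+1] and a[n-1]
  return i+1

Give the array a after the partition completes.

[3,5,8,10,11,12,14,13,21,20,19,18,15]

pivot = a[12] = 11; i = -1
j=0: a[0]=3 ≤ 11 → i=0, swap a[0],a[0] (no change) → [3,12,14,20,15,5,8,13,21,10,19,18,11]
j=1: a[1]=12 > 11 → no swap
j=2: a[2]=14 > 11 → no swap
j=3: a[3]=20 > 11 → no swap
j=4: a[4]=15 > 11 → no swap
j=5: a[5]=5 ≤ 11 → i=1, swap a[1],a[5] → [3,5,14,20,15,12,8,13,21,10,19,18,11]
j=6: a[6]=8 ≤ 11 → i=2, swap a[2],a[6] → [3,5,8,20,15,12,14,13,21,10,19,18,11]
j=7: a[7]=13 > 11 → no swap
j=8: a[8]=21 > 11 → no swap
j=9: a[9]=10 ≤ 11 → i=3, swap a[3],a[9] → [3,5,8,10,15,12,14,13,21,20,19,18,11]
j=10: a[10]=19 > 11 → no swap
j=11: a[11]=18 > 11 → no swap
final swap a[4],a[12] → [3,5,8,10,11,12,14,13,21,20,19,18,15]; return 4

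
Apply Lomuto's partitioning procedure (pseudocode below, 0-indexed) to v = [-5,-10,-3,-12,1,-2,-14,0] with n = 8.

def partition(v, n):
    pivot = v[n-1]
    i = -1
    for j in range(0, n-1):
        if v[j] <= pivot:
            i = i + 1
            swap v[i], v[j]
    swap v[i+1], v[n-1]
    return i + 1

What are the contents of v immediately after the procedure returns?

[-5,-10,-3,-12,-2,-14,0,1]

pivot = v[7] = 0; i = -1
j=0: v[0]=-5 ≤ 0 → i=0, swap v[0],v[0] (no change) → [-5,-10,-3,-12,1,-2,-14,0]
j=1: v[1]=-10 ≤ 0 → i=1, swap v[1],v[1] (no change) → [-5,-10,-3,-12,1,-2,-14,0]
j=2: v[2]=-3 ≤ 0 → i=2, swap v[2],v[2] (no change) → [-5,-10,-3,-12,1,-2,-14,0]
j=3: v[3]=-12 ≤ 0 → i=3, swap v[3],v[3] (no change) → [-5,-10,-3,-12,1,-2,-14,0]
j=4: v[4]=1 > 0 → no swap
j=5: v[5]=-2 ≤ 0 → i=4, swap v[4],v[5] → [-5,-10,-3,-12,-2,1,-14,0]
j=6: v[6]=-14 ≤ 0 → i=5, swap v[5],v[6] → [-5,-10,-3,-12,-2,-14,1,0]
final swap v[6],v[7] → [-5,-10,-3,-12,-2,-14,0,1]; return 6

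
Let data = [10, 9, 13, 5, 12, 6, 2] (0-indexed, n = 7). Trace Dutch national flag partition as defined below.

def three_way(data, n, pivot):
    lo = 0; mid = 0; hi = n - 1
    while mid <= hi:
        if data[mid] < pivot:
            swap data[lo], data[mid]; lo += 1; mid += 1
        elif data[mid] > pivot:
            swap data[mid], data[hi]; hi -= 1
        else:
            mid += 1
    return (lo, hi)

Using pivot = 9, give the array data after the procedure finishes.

[2, 6, 5, 9, 12, 13, 10]

lo=0 mid=0 hi=6
10>9: swap(0,6), hi=5 ⇒ [2, 9, 13, 5, 12, 6, 10]
2<9: swap(0,0), lo=1 mid=1 ⇒ [2, 9, 13, 5, 12, 6, 10]
9=9: mid=2
13>9: swap(2,5), hi=4 ⇒ [2, 9, 6, 5, 12, 13, 10]
6<9: swap(1,2), lo=2 mid=3 ⇒ [2, 6, 9, 5, 12, 13, 10]
5<9: swap(2,3), lo=3 mid=4 ⇒ [2, 6, 5, 9, 12, 13, 10]
12>9: swap(4,4), hi=3 ⇒ [2, 6, 5, 9, 12, 13, 10]
done. lo=3 hi=3; data=[2, 6, 5, 9, 12, 13, 10]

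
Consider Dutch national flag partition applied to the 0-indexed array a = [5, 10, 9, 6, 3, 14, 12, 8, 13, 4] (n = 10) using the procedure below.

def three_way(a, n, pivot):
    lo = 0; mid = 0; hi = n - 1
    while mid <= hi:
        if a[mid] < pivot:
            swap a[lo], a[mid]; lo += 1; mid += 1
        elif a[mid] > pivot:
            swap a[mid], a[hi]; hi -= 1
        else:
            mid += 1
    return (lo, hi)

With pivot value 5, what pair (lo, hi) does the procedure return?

lo=0 mid=0 hi=9
5=5: mid=1
10>5: swap(1,9), hi=8 ⇒ [5, 4, 9, 6, 3, 14, 12, 8, 13, 10]
4<5: swap(0,1), lo=1 mid=2 ⇒ [4, 5, 9, 6, 3, 14, 12, 8, 13, 10]
9>5: swap(2,8), hi=7 ⇒ [4, 5, 13, 6, 3, 14, 12, 8, 9, 10]
13>5: swap(2,7), hi=6 ⇒ [4, 5, 8, 6, 3, 14, 12, 13, 9, 10]
8>5: swap(2,6), hi=5 ⇒ [4, 5, 12, 6, 3, 14, 8, 13, 9, 10]
12>5: swap(2,5), hi=4 ⇒ [4, 5, 14, 6, 3, 12, 8, 13, 9, 10]
14>5: swap(2,4), hi=3 ⇒ [4, 5, 3, 6, 14, 12, 8, 13, 9, 10]
3<5: swap(1,2), lo=2 mid=3 ⇒ [4, 3, 5, 6, 14, 12, 8, 13, 9, 10]
6>5: swap(3,3), hi=2 ⇒ [4, 3, 5, 6, 14, 12, 8, 13, 9, 10]
done. lo=2 hi=2; a=[4, 3, 5, 6, 14, 12, 8, 13, 9, 10]

(2, 2)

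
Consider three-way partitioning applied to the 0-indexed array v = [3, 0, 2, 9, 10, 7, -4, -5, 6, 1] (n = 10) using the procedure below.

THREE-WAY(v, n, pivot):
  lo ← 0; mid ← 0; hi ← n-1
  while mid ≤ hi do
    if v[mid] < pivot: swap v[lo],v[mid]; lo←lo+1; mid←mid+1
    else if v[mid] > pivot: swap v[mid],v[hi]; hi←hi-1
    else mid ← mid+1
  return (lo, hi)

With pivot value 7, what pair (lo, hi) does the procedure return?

pivot = 7; lo=0, mid=0, hi=9
v[mid]=3<7: swap v[0],v[0]; lo=1,mid=1 → [3, 0, 2, 9, 10, 7, -4, -5, 6, 1]
v[mid]=0<7: swap v[1],v[1]; lo=2,mid=2 → [3, 0, 2, 9, 10, 7, -4, -5, 6, 1]
v[mid]=2<7: swap v[2],v[2]; lo=3,mid=3 → [3, 0, 2, 9, 10, 7, -4, -5, 6, 1]
v[mid]=9>7: swap v[3],v[9]; hi=8 → [3, 0, 2, 1, 10, 7, -4, -5, 6, 9]
v[mid]=1<7: swap v[3],v[3]; lo=4,mid=4 → [3, 0, 2, 1, 10, 7, -4, -5, 6, 9]
v[mid]=10>7: swap v[4],v[8]; hi=7 → [3, 0, 2, 1, 6, 7, -4, -5, 10, 9]
v[mid]=6<7: swap v[4],v[4]; lo=5,mid=5 → [3, 0, 2, 1, 6, 7, -4, -5, 10, 9]
v[mid]=7=7: mid=6
v[mid]=-4<7: swap v[5],v[6]; lo=6,mid=7 → [3, 0, 2, 1, 6, -4, 7, -5, 10, 9]
v[mid]=-5<7: swap v[6],v[7]; lo=7,mid=8 → [3, 0, 2, 1, 6, -4, -5, 7, 10, 9]
end: lo=7, hi=7; v = [3, 0, 2, 1, 6, -4, -5, 7, 10, 9]

(7, 7)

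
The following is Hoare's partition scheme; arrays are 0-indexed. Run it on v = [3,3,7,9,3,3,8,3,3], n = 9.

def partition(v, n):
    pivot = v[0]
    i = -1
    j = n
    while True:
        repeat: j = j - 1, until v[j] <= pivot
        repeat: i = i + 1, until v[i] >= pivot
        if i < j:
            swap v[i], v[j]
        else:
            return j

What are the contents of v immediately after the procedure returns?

pivot=3
j stops at 8 (3), i stops at 0 (3); swap ⇒ [3,3,7,9,3,3,8,3,3]
j stops at 7 (3), i stops at 1 (3); swap ⇒ [3,3,7,9,3,3,8,3,3]
j stops at 5 (3), i stops at 2 (7); swap ⇒ [3,3,3,9,3,7,8,3,3]
j stops at 4 (3), i stops at 3 (9); swap ⇒ [3,3,3,3,9,7,8,3,3]
j stops at 3, i stops at 4; i≥j ⇒ return 3. v=[3,3,3,3,9,7,8,3,3]

[3,3,3,3,9,7,8,3,3]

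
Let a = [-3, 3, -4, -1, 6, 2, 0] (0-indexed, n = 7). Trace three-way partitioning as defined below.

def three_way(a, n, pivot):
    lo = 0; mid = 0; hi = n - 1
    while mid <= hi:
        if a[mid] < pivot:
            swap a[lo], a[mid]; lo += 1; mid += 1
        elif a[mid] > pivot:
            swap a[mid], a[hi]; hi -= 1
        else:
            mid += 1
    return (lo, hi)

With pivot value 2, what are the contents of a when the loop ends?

lo=0 mid=0 hi=6
-3<2: swap(0,0), lo=1 mid=1 ⇒ [-3, 3, -4, -1, 6, 2, 0]
3>2: swap(1,6), hi=5 ⇒ [-3, 0, -4, -1, 6, 2, 3]
0<2: swap(1,1), lo=2 mid=2 ⇒ [-3, 0, -4, -1, 6, 2, 3]
-4<2: swap(2,2), lo=3 mid=3 ⇒ [-3, 0, -4, -1, 6, 2, 3]
-1<2: swap(3,3), lo=4 mid=4 ⇒ [-3, 0, -4, -1, 6, 2, 3]
6>2: swap(4,5), hi=4 ⇒ [-3, 0, -4, -1, 2, 6, 3]
2=2: mid=5
done. lo=4 hi=4; a=[-3, 0, -4, -1, 2, 6, 3]

[-3, 0, -4, -1, 2, 6, 3]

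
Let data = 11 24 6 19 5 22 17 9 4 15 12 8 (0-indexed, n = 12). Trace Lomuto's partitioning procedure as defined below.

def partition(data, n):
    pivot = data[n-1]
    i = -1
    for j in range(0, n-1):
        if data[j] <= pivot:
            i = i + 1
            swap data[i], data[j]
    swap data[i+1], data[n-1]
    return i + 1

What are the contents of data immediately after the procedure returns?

pivot = data[11] = 8; i = -1
j=0: data[0]=11 > 8 → no swap
j=1: data[1]=24 > 8 → no swap
j=2: data[2]=6 ≤ 8 → i=0, swap data[0],data[2] → 6 24 11 19 5 22 17 9 4 15 12 8
j=3: data[3]=19 > 8 → no swap
j=4: data[4]=5 ≤ 8 → i=1, swap data[1],data[4] → 6 5 11 19 24 22 17 9 4 15 12 8
j=5: data[5]=22 > 8 → no swap
j=6: data[6]=17 > 8 → no swap
j=7: data[7]=9 > 8 → no swap
j=8: data[8]=4 ≤ 8 → i=2, swap data[2],data[8] → 6 5 4 19 24 22 17 9 11 15 12 8
j=9: data[9]=15 > 8 → no swap
j=10: data[10]=12 > 8 → no swap
final swap data[3],data[11] → 6 5 4 8 24 22 17 9 11 15 12 19; return 3

6 5 4 8 24 22 17 9 11 15 12 19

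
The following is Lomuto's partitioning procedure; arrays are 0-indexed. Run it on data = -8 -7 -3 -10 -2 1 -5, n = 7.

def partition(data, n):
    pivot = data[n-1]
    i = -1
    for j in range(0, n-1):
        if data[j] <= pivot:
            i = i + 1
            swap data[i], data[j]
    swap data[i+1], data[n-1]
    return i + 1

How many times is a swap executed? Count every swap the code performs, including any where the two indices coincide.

4

pivot=-5, i=-1
j=0: -8≤-5, i=0, swap(0,0) ⇒ -8 -7 -3 -10 -2 1 -5
j=1: -7≤-5, i=1, swap(1,1) ⇒ -8 -7 -3 -10 -2 1 -5
j=2: -3>-5, skip
j=3: -10≤-5, i=2, swap(2,3) ⇒ -8 -7 -10 -3 -2 1 -5
j=4: -2>-5, skip
j=5: 1>-5, skip
swap(3,6) ⇒ -8 -7 -10 -5 -2 1 -3; return 3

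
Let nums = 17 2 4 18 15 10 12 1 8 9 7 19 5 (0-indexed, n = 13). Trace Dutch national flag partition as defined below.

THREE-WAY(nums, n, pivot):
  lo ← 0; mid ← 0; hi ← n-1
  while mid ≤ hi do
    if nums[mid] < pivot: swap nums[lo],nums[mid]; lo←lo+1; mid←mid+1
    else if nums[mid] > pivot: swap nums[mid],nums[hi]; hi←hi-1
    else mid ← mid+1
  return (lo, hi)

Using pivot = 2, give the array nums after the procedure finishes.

lo=0 mid=0 hi=12
17>2: swap(0,12), hi=11 ⇒ 5 2 4 18 15 10 12 1 8 9 7 19 17
5>2: swap(0,11), hi=10 ⇒ 19 2 4 18 15 10 12 1 8 9 7 5 17
19>2: swap(0,10), hi=9 ⇒ 7 2 4 18 15 10 12 1 8 9 19 5 17
7>2: swap(0,9), hi=8 ⇒ 9 2 4 18 15 10 12 1 8 7 19 5 17
9>2: swap(0,8), hi=7 ⇒ 8 2 4 18 15 10 12 1 9 7 19 5 17
8>2: swap(0,7), hi=6 ⇒ 1 2 4 18 15 10 12 8 9 7 19 5 17
1<2: swap(0,0), lo=1 mid=1 ⇒ 1 2 4 18 15 10 12 8 9 7 19 5 17
2=2: mid=2
4>2: swap(2,6), hi=5 ⇒ 1 2 12 18 15 10 4 8 9 7 19 5 17
12>2: swap(2,5), hi=4 ⇒ 1 2 10 18 15 12 4 8 9 7 19 5 17
10>2: swap(2,4), hi=3 ⇒ 1 2 15 18 10 12 4 8 9 7 19 5 17
15>2: swap(2,3), hi=2 ⇒ 1 2 18 15 10 12 4 8 9 7 19 5 17
18>2: swap(2,2), hi=1 ⇒ 1 2 18 15 10 12 4 8 9 7 19 5 17
done. lo=1 hi=1; nums=1 2 18 15 10 12 4 8 9 7 19 5 17

1 2 18 15 10 12 4 8 9 7 19 5 17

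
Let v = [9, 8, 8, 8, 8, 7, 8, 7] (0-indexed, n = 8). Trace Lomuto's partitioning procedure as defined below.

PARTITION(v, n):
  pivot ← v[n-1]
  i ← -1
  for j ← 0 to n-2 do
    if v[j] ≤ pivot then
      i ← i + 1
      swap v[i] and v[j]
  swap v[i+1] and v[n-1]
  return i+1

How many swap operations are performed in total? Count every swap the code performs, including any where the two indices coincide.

2

pivot = v[7] = 7; i = -1
j=0: v[0]=9 > 7 → no swap
j=1: v[1]=8 > 7 → no swap
j=2: v[2]=8 > 7 → no swap
j=3: v[3]=8 > 7 → no swap
j=4: v[4]=8 > 7 → no swap
j=5: v[5]=7 ≤ 7 → i=0, swap v[0],v[5] → [7, 8, 8, 8, 8, 9, 8, 7]
j=6: v[6]=8 > 7 → no swap
final swap v[1],v[7] → [7, 7, 8, 8, 8, 9, 8, 8]; return 1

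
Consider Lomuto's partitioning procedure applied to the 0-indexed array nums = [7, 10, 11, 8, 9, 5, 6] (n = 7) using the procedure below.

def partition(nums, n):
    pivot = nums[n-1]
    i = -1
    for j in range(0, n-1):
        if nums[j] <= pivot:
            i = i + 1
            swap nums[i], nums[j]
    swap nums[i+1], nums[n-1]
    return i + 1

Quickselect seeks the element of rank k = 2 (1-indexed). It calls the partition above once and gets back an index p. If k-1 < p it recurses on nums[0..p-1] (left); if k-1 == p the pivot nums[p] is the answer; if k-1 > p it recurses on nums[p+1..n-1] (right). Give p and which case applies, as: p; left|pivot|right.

1; pivot

pivot=6, i=-1
j=0: 7>6, skip
j=1: 10>6, skip
j=2: 11>6, skip
j=3: 8>6, skip
j=4: 9>6, skip
j=5: 5≤6, i=0, swap(0,5) ⇒ [5, 10, 11, 8, 9, 7, 6]
swap(1,6) ⇒ [5, 6, 11, 8, 9, 7, 10]; return 1
p = 1; k-1 = 1 == 1 ⇒ pivot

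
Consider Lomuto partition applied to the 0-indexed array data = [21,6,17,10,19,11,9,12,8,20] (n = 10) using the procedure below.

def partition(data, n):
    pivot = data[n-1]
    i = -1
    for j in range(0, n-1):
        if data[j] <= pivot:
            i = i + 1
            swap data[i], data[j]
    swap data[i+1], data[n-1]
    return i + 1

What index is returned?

8

pivot=20, i=-1
j=0: 21>20, skip
j=1: 6≤20, i=0, swap(0,1) ⇒ [6,21,17,10,19,11,9,12,8,20]
j=2: 17≤20, i=1, swap(1,2) ⇒ [6,17,21,10,19,11,9,12,8,20]
j=3: 10≤20, i=2, swap(2,3) ⇒ [6,17,10,21,19,11,9,12,8,20]
j=4: 19≤20, i=3, swap(3,4) ⇒ [6,17,10,19,21,11,9,12,8,20]
j=5: 11≤20, i=4, swap(4,5) ⇒ [6,17,10,19,11,21,9,12,8,20]
j=6: 9≤20, i=5, swap(5,6) ⇒ [6,17,10,19,11,9,21,12,8,20]
j=7: 12≤20, i=6, swap(6,7) ⇒ [6,17,10,19,11,9,12,21,8,20]
j=8: 8≤20, i=7, swap(7,8) ⇒ [6,17,10,19,11,9,12,8,21,20]
swap(8,9) ⇒ [6,17,10,19,11,9,12,8,20,21]; return 8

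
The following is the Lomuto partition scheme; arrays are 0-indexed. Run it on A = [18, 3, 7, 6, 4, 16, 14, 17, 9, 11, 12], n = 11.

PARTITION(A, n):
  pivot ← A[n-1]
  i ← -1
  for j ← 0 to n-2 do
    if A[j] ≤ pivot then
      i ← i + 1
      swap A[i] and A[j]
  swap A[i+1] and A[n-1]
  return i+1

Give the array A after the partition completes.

pivot=12, i=-1
j=0: 18>12, skip
j=1: 3≤12, i=0, swap(0,1) ⇒ [3, 18, 7, 6, 4, 16, 14, 17, 9, 11, 12]
j=2: 7≤12, i=1, swap(1,2) ⇒ [3, 7, 18, 6, 4, 16, 14, 17, 9, 11, 12]
j=3: 6≤12, i=2, swap(2,3) ⇒ [3, 7, 6, 18, 4, 16, 14, 17, 9, 11, 12]
j=4: 4≤12, i=3, swap(3,4) ⇒ [3, 7, 6, 4, 18, 16, 14, 17, 9, 11, 12]
j=5: 16>12, skip
j=6: 14>12, skip
j=7: 17>12, skip
j=8: 9≤12, i=4, swap(4,8) ⇒ [3, 7, 6, 4, 9, 16, 14, 17, 18, 11, 12]
j=9: 11≤12, i=5, swap(5,9) ⇒ [3, 7, 6, 4, 9, 11, 14, 17, 18, 16, 12]
swap(6,10) ⇒ [3, 7, 6, 4, 9, 11, 12, 17, 18, 16, 14]; return 6

[3, 7, 6, 4, 9, 11, 12, 17, 18, 16, 14]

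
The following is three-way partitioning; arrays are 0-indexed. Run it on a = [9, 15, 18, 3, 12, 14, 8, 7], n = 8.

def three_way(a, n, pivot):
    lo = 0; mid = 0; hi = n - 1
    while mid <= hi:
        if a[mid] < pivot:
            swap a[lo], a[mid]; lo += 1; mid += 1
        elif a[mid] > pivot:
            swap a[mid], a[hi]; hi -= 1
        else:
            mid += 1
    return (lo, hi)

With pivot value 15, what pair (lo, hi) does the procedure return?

(6, 6)

pivot = 15; lo=0, mid=0, hi=7
a[mid]=9<15: swap a[0],a[0]; lo=1,mid=1 → [9, 15, 18, 3, 12, 14, 8, 7]
a[mid]=15=15: mid=2
a[mid]=18>15: swap a[2],a[7]; hi=6 → [9, 15, 7, 3, 12, 14, 8, 18]
a[mid]=7<15: swap a[1],a[2]; lo=2,mid=3 → [9, 7, 15, 3, 12, 14, 8, 18]
a[mid]=3<15: swap a[2],a[3]; lo=3,mid=4 → [9, 7, 3, 15, 12, 14, 8, 18]
a[mid]=12<15: swap a[3],a[4]; lo=4,mid=5 → [9, 7, 3, 12, 15, 14, 8, 18]
a[mid]=14<15: swap a[4],a[5]; lo=5,mid=6 → [9, 7, 3, 12, 14, 15, 8, 18]
a[mid]=8<15: swap a[5],a[6]; lo=6,mid=7 → [9, 7, 3, 12, 14, 8, 15, 18]
end: lo=6, hi=6; a = [9, 7, 3, 12, 14, 8, 15, 18]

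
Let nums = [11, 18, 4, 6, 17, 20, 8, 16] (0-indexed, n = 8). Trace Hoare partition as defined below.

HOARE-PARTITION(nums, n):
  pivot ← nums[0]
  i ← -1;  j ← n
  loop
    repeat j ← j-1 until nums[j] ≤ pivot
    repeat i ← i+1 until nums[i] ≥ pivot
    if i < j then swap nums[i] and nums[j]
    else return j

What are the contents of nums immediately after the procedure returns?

[8, 6, 4, 18, 17, 20, 11, 16]

pivot=11
j stops at 6 (8), i stops at 0 (11); swap ⇒ [8, 18, 4, 6, 17, 20, 11, 16]
j stops at 3 (6), i stops at 1 (18); swap ⇒ [8, 6, 4, 18, 17, 20, 11, 16]
j stops at 2, i stops at 3; i≥j ⇒ return 2. nums=[8, 6, 4, 18, 17, 20, 11, 16]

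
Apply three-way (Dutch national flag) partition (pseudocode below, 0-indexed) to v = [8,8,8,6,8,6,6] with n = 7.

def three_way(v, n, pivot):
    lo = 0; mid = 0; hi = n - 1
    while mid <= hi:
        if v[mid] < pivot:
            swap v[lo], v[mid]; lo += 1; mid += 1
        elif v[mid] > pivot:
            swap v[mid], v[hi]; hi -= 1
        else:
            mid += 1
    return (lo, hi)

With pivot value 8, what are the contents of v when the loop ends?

[6,6,6,8,8,8,8]

pivot = 8; lo=0, mid=0, hi=6
v[mid]=8=8: mid=1
v[mid]=8=8: mid=2
v[mid]=8=8: mid=3
v[mid]=6<8: swap v[0],v[3]; lo=1,mid=4 → [6,8,8,8,8,6,6]
v[mid]=8=8: mid=5
v[mid]=6<8: swap v[1],v[5]; lo=2,mid=6 → [6,6,8,8,8,8,6]
v[mid]=6<8: swap v[2],v[6]; lo=3,mid=7 → [6,6,6,8,8,8,8]
end: lo=3, hi=6; v = [6,6,6,8,8,8,8]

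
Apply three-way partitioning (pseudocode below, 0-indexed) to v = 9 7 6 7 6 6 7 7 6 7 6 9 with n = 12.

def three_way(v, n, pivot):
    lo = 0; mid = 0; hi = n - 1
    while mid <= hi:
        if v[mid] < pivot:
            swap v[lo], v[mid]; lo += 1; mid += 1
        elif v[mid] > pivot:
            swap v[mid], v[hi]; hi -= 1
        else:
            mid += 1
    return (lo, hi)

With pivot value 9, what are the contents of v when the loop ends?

pivot = 9; lo=0, mid=0, hi=11
v[mid]=9=9: mid=1
v[mid]=7<9: swap v[0],v[1]; lo=1,mid=2 → 7 9 6 7 6 6 7 7 6 7 6 9
v[mid]=6<9: swap v[1],v[2]; lo=2,mid=3 → 7 6 9 7 6 6 7 7 6 7 6 9
v[mid]=7<9: swap v[2],v[3]; lo=3,mid=4 → 7 6 7 9 6 6 7 7 6 7 6 9
v[mid]=6<9: swap v[3],v[4]; lo=4,mid=5 → 7 6 7 6 9 6 7 7 6 7 6 9
v[mid]=6<9: swap v[4],v[5]; lo=5,mid=6 → 7 6 7 6 6 9 7 7 6 7 6 9
v[mid]=7<9: swap v[5],v[6]; lo=6,mid=7 → 7 6 7 6 6 7 9 7 6 7 6 9
v[mid]=7<9: swap v[6],v[7]; lo=7,mid=8 → 7 6 7 6 6 7 7 9 6 7 6 9
v[mid]=6<9: swap v[7],v[8]; lo=8,mid=9 → 7 6 7 6 6 7 7 6 9 7 6 9
v[mid]=7<9: swap v[8],v[9]; lo=9,mid=10 → 7 6 7 6 6 7 7 6 7 9 6 9
v[mid]=6<9: swap v[9],v[10]; lo=10,mid=11 → 7 6 7 6 6 7 7 6 7 6 9 9
v[mid]=9=9: mid=12
end: lo=10, hi=11; v = 7 6 7 6 6 7 7 6 7 6 9 9

7 6 7 6 6 7 7 6 7 6 9 9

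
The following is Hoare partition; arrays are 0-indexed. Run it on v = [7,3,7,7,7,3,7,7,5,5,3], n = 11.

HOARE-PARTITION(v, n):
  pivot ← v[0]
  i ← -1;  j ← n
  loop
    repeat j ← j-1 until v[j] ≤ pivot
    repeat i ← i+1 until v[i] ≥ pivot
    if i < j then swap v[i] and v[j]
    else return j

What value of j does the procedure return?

6

pivot = v[0] = 7; i = -1, j = 11
j→10 (v[10]=3≤7), i→0 (v[0]=7≥7); i<j, swap → [3,3,7,7,7,3,7,7,5,5,7]
j→9 (v[9]=5≤7), i→2 (v[2]=7≥7); i<j, swap → [3,3,5,7,7,3,7,7,5,7,7]
j→8 (v[8]=5≤7), i→3 (v[3]=7≥7); i<j, swap → [3,3,5,5,7,3,7,7,7,7,7]
j→7 (v[7]=7≤7), i→4 (v[4]=7≥7); i<j, swap → [3,3,5,5,7,3,7,7,7,7,7]
j→6, i→6; i≥j, return j=6. v = [3,3,5,5,7,3,7,7,7,7,7]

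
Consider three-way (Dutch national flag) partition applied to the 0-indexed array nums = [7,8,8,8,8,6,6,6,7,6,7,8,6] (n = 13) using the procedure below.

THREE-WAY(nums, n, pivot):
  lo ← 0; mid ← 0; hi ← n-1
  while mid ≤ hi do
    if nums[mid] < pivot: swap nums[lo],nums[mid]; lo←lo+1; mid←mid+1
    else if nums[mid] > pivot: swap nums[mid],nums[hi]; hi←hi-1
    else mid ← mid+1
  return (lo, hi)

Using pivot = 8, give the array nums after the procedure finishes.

[7,6,6,6,7,6,7,6,8,8,8,8,8]

pivot = 8; lo=0, mid=0, hi=12
nums[mid]=7<8: swap nums[0],nums[0]; lo=1,mid=1 → [7,8,8,8,8,6,6,6,7,6,7,8,6]
nums[mid]=8=8: mid=2
nums[mid]=8=8: mid=3
nums[mid]=8=8: mid=4
nums[mid]=8=8: mid=5
nums[mid]=6<8: swap nums[1],nums[5]; lo=2,mid=6 → [7,6,8,8,8,8,6,6,7,6,7,8,6]
nums[mid]=6<8: swap nums[2],nums[6]; lo=3,mid=7 → [7,6,6,8,8,8,8,6,7,6,7,8,6]
nums[mid]=6<8: swap nums[3],nums[7]; lo=4,mid=8 → [7,6,6,6,8,8,8,8,7,6,7,8,6]
nums[mid]=7<8: swap nums[4],nums[8]; lo=5,mid=9 → [7,6,6,6,7,8,8,8,8,6,7,8,6]
nums[mid]=6<8: swap nums[5],nums[9]; lo=6,mid=10 → [7,6,6,6,7,6,8,8,8,8,7,8,6]
nums[mid]=7<8: swap nums[6],nums[10]; lo=7,mid=11 → [7,6,6,6,7,6,7,8,8,8,8,8,6]
nums[mid]=8=8: mid=12
nums[mid]=6<8: swap nums[7],nums[12]; lo=8,mid=13 → [7,6,6,6,7,6,7,6,8,8,8,8,8]
end: lo=8, hi=12; nums = [7,6,6,6,7,6,7,6,8,8,8,8,8]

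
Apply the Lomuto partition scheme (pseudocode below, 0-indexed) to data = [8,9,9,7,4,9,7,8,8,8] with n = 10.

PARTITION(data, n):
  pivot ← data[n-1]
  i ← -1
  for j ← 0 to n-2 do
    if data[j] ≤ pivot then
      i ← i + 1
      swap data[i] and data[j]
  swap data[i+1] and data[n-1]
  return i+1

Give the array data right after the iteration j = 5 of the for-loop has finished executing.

[8,7,4,9,9,9,7,8,8,8]

pivot=8, i=-1
j=0: 8≤8, i=0, swap(0,0) ⇒ [8,9,9,7,4,9,7,8,8,8]
j=1: 9>8, skip
j=2: 9>8, skip
j=3: 7≤8, i=1, swap(1,3) ⇒ [8,7,9,9,4,9,7,8,8,8]
j=4: 4≤8, i=2, swap(2,4) ⇒ [8,7,4,9,9,9,7,8,8,8]
j=5: 9>8, skip
(after j=5) data = [8,7,4,9,9,9,7,8,8,8]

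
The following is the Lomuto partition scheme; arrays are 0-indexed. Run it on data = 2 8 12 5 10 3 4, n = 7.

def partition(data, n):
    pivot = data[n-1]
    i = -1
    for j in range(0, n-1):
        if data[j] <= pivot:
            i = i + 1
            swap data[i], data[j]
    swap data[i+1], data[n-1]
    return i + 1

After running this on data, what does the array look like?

2 3 4 5 10 8 12

pivot = data[6] = 4; i = -1
j=0: data[0]=2 ≤ 4 → i=0, swap data[0],data[0] (no change) → 2 8 12 5 10 3 4
j=1: data[1]=8 > 4 → no swap
j=2: data[2]=12 > 4 → no swap
j=3: data[3]=5 > 4 → no swap
j=4: data[4]=10 > 4 → no swap
j=5: data[5]=3 ≤ 4 → i=1, swap data[1],data[5] → 2 3 12 5 10 8 4
final swap data[2],data[6] → 2 3 4 5 10 8 12; return 2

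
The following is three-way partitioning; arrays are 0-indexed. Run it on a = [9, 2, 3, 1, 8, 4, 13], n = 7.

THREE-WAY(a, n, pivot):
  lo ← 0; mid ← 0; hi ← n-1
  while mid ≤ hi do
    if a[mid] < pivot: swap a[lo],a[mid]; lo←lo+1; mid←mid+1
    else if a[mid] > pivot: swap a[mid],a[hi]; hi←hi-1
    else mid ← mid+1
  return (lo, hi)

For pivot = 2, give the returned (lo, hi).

(1, 1)

lo=0 mid=0 hi=6
9>2: swap(0,6), hi=5 ⇒ [13, 2, 3, 1, 8, 4, 9]
13>2: swap(0,5), hi=4 ⇒ [4, 2, 3, 1, 8, 13, 9]
4>2: swap(0,4), hi=3 ⇒ [8, 2, 3, 1, 4, 13, 9]
8>2: swap(0,3), hi=2 ⇒ [1, 2, 3, 8, 4, 13, 9]
1<2: swap(0,0), lo=1 mid=1 ⇒ [1, 2, 3, 8, 4, 13, 9]
2=2: mid=2
3>2: swap(2,2), hi=1 ⇒ [1, 2, 3, 8, 4, 13, 9]
done. lo=1 hi=1; a=[1, 2, 3, 8, 4, 13, 9]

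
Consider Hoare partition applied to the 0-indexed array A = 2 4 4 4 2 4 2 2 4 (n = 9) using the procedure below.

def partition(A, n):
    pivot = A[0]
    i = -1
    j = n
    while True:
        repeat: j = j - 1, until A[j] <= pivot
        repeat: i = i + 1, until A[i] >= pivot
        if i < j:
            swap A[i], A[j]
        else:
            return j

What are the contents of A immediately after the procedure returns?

2 2 2 4 4 4 4 2 4

pivot=2
j stops at 7 (2), i stops at 0 (2); swap ⇒ 2 4 4 4 2 4 2 2 4
j stops at 6 (2), i stops at 1 (4); swap ⇒ 2 2 4 4 2 4 4 2 4
j stops at 4 (2), i stops at 2 (4); swap ⇒ 2 2 2 4 4 4 4 2 4
j stops at 2, i stops at 3; i≥j ⇒ return 2. A=2 2 2 4 4 4 4 2 4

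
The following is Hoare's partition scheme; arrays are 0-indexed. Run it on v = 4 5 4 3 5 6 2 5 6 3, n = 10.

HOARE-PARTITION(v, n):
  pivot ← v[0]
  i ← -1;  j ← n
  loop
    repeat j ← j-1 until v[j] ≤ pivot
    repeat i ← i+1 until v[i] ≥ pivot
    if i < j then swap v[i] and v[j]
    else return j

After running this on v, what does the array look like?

3 2 3 4 5 6 5 5 6 4

pivot = v[0] = 4; i = -1, j = 10
j→9 (v[9]=3≤4), i→0 (v[0]=4≥4); i<j, swap → 3 5 4 3 5 6 2 5 6 4
j→6 (v[6]=2≤4), i→1 (v[1]=5≥4); i<j, swap → 3 2 4 3 5 6 5 5 6 4
j→3 (v[3]=3≤4), i→2 (v[2]=4≥4); i<j, swap → 3 2 3 4 5 6 5 5 6 4
j→2, i→3; i≥j, return j=2. v = 3 2 3 4 5 6 5 5 6 4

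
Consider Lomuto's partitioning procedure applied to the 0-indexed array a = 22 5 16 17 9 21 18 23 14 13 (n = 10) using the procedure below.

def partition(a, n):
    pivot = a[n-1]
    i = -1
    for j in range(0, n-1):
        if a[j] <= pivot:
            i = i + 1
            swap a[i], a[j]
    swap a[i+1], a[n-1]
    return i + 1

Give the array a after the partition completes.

5 9 13 17 22 21 18 23 14 16

pivot = a[9] = 13; i = -1
j=0: a[0]=22 > 13 → no swap
j=1: a[1]=5 ≤ 13 → i=0, swap a[0],a[1] → 5 22 16 17 9 21 18 23 14 13
j=2: a[2]=16 > 13 → no swap
j=3: a[3]=17 > 13 → no swap
j=4: a[4]=9 ≤ 13 → i=1, swap a[1],a[4] → 5 9 16 17 22 21 18 23 14 13
j=5: a[5]=21 > 13 → no swap
j=6: a[6]=18 > 13 → no swap
j=7: a[7]=23 > 13 → no swap
j=8: a[8]=14 > 13 → no swap
final swap a[2],a[9] → 5 9 13 17 22 21 18 23 14 16; return 2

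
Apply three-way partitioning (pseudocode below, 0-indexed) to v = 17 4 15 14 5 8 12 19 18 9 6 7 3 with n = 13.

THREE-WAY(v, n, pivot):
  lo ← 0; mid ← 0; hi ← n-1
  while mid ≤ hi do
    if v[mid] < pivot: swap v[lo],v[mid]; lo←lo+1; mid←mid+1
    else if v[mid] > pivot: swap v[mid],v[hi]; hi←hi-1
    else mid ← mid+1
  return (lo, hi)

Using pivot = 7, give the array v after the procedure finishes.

3 4 6 5 7 12 19 18 9 8 14 15 17

lo=0 mid=0 hi=12
17>7: swap(0,12), hi=11 ⇒ 3 4 15 14 5 8 12 19 18 9 6 7 17
3<7: swap(0,0), lo=1 mid=1 ⇒ 3 4 15 14 5 8 12 19 18 9 6 7 17
4<7: swap(1,1), lo=2 mid=2 ⇒ 3 4 15 14 5 8 12 19 18 9 6 7 17
15>7: swap(2,11), hi=10 ⇒ 3 4 7 14 5 8 12 19 18 9 6 15 17
7=7: mid=3
14>7: swap(3,10), hi=9 ⇒ 3 4 7 6 5 8 12 19 18 9 14 15 17
6<7: swap(2,3), lo=3 mid=4 ⇒ 3 4 6 7 5 8 12 19 18 9 14 15 17
5<7: swap(3,4), lo=4 mid=5 ⇒ 3 4 6 5 7 8 12 19 18 9 14 15 17
8>7: swap(5,9), hi=8 ⇒ 3 4 6 5 7 9 12 19 18 8 14 15 17
9>7: swap(5,8), hi=7 ⇒ 3 4 6 5 7 18 12 19 9 8 14 15 17
18>7: swap(5,7), hi=6 ⇒ 3 4 6 5 7 19 12 18 9 8 14 15 17
19>7: swap(5,6), hi=5 ⇒ 3 4 6 5 7 12 19 18 9 8 14 15 17
12>7: swap(5,5), hi=4 ⇒ 3 4 6 5 7 12 19 18 9 8 14 15 17
done. lo=4 hi=4; v=3 4 6 5 7 12 19 18 9 8 14 15 17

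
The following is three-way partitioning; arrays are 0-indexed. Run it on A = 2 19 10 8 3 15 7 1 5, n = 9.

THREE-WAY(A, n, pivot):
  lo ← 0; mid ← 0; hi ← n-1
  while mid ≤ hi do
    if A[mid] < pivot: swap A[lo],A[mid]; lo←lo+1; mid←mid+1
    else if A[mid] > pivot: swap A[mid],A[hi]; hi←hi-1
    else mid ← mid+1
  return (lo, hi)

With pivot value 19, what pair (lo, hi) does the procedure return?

(8, 8)

pivot = 19; lo=0, mid=0, hi=8
A[mid]=2<19: swap A[0],A[0]; lo=1,mid=1 → 2 19 10 8 3 15 7 1 5
A[mid]=19=19: mid=2
A[mid]=10<19: swap A[1],A[2]; lo=2,mid=3 → 2 10 19 8 3 15 7 1 5
A[mid]=8<19: swap A[2],A[3]; lo=3,mid=4 → 2 10 8 19 3 15 7 1 5
A[mid]=3<19: swap A[3],A[4]; lo=4,mid=5 → 2 10 8 3 19 15 7 1 5
A[mid]=15<19: swap A[4],A[5]; lo=5,mid=6 → 2 10 8 3 15 19 7 1 5
A[mid]=7<19: swap A[5],A[6]; lo=6,mid=7 → 2 10 8 3 15 7 19 1 5
A[mid]=1<19: swap A[6],A[7]; lo=7,mid=8 → 2 10 8 3 15 7 1 19 5
A[mid]=5<19: swap A[7],A[8]; lo=8,mid=9 → 2 10 8 3 15 7 1 5 19
end: lo=8, hi=8; A = 2 10 8 3 15 7 1 5 19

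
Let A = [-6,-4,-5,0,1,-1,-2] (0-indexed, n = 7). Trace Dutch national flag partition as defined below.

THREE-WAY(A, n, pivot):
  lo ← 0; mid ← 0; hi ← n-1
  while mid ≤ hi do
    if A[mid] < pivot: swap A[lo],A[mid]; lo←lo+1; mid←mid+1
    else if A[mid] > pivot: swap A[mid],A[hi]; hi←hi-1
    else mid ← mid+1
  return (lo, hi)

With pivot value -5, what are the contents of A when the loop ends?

[-6,-5,0,1,-1,-2,-4]

lo=0 mid=0 hi=6
-6<-5: swap(0,0), lo=1 mid=1 ⇒ [-6,-4,-5,0,1,-1,-2]
-4>-5: swap(1,6), hi=5 ⇒ [-6,-2,-5,0,1,-1,-4]
-2>-5: swap(1,5), hi=4 ⇒ [-6,-1,-5,0,1,-2,-4]
-1>-5: swap(1,4), hi=3 ⇒ [-6,1,-5,0,-1,-2,-4]
1>-5: swap(1,3), hi=2 ⇒ [-6,0,-5,1,-1,-2,-4]
0>-5: swap(1,2), hi=1 ⇒ [-6,-5,0,1,-1,-2,-4]
-5=-5: mid=2
done. lo=1 hi=1; A=[-6,-5,0,1,-1,-2,-4]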